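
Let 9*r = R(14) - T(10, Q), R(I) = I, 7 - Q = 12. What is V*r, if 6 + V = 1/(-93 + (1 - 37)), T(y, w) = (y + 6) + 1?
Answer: 775/387 ≈ 2.0026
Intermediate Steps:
Q = -5 (Q = 7 - 1*12 = 7 - 12 = -5)
T(y, w) = 7 + y (T(y, w) = (6 + y) + 1 = 7 + y)
r = -⅓ (r = (14 - (7 + 10))/9 = (14 - 1*17)/9 = (14 - 17)/9 = (⅑)*(-3) = -⅓ ≈ -0.33333)
V = -775/129 (V = -6 + 1/(-93 + (1 - 37)) = -6 + 1/(-93 - 36) = -6 + 1/(-129) = -6 - 1/129 = -775/129 ≈ -6.0078)
V*r = -775/129*(-⅓) = 775/387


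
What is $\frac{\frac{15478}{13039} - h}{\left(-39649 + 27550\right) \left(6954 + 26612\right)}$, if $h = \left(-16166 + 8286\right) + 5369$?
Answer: $- \frac{32756407}{5295333928326} \approx -6.1859 \cdot 10^{-6}$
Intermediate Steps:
$h = -2511$ ($h = -7880 + 5369 = -2511$)
$\frac{\frac{15478}{13039} - h}{\left(-39649 + 27550\right) \left(6954 + 26612\right)} = \frac{\frac{15478}{13039} - -2511}{\left(-39649 + 27550\right) \left(6954 + 26612\right)} = \frac{15478 \cdot \frac{1}{13039} + 2511}{\left(-12099\right) 33566} = \frac{\frac{15478}{13039} + 2511}{-406115034} = \frac{32756407}{13039} \left(- \frac{1}{406115034}\right) = - \frac{32756407}{5295333928326}$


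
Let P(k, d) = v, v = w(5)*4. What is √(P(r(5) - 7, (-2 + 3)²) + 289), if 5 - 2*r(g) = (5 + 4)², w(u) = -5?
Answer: √269 ≈ 16.401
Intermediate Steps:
r(g) = -38 (r(g) = 5/2 - (5 + 4)²/2 = 5/2 - ½*9² = 5/2 - ½*81 = 5/2 - 81/2 = -38)
v = -20 (v = -5*4 = -20)
P(k, d) = -20
√(P(r(5) - 7, (-2 + 3)²) + 289) = √(-20 + 289) = √269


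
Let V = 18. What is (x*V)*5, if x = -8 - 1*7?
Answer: -1350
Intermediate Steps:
x = -15 (x = -8 - 7 = -15)
(x*V)*5 = -15*18*5 = -270*5 = -1350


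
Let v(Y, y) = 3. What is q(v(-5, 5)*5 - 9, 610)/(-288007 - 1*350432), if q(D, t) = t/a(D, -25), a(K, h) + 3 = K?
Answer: -610/1915317 ≈ -0.00031849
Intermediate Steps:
a(K, h) = -3 + K
q(D, t) = t/(-3 + D)
q(v(-5, 5)*5 - 9, 610)/(-288007 - 1*350432) = (610/(-3 + (3*5 - 9)))/(-288007 - 1*350432) = (610/(-3 + (15 - 9)))/(-288007 - 350432) = (610/(-3 + 6))/(-638439) = (610/3)*(-1/638439) = -610/1915317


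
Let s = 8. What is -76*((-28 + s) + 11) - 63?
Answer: 621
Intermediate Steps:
-76*((-28 + s) + 11) - 63 = -76*((-28 + 8) + 11) - 63 = -76*(-20 + 11) - 63 = -76*(-9) - 63 = 684 - 63 = 621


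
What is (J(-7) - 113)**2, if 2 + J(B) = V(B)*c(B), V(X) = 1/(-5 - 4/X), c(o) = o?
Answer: 12362256/961 ≈ 12864.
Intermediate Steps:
J(B) = -2 - B**2/(4 + 5*B) (J(B) = -2 + (-B/(4 + 5*B))*B = -2 - B**2/(4 + 5*B))
(J(-7) - 113)**2 = ((-8 - 1*(-7)**2 - 10*(-7))/(4 + 5*(-7)) - 113)**2 = ((-8 - 1*49 + 70)/(4 - 35) - 113)**2 = ((-8 - 49 + 70)/(-31) - 113)**2 = (-1/31*13 - 113)**2 = (-13/31 - 113)**2 = (-3516/31)**2 = 12362256/961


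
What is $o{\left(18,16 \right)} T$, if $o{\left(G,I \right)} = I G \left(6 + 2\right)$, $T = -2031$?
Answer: $-4679424$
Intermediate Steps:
$o{\left(G,I \right)} = 8 G I$ ($o{\left(G,I \right)} = G I 8 = 8 G I$)
$o{\left(18,16 \right)} T = 8 \cdot 18 \cdot 16 \left(-2031\right) = 2304 \left(-2031\right) = -4679424$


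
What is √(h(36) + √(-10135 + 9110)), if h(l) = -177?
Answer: √(-177 + 5*I*√41) ≈ 1.1984 + 13.358*I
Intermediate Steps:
√(h(36) + √(-10135 + 9110)) = √(-177 + √(-10135 + 9110)) = √(-177 + √(-1025)) = √(-177 + 5*I*√41)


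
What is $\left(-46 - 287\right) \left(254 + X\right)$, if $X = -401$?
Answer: $48951$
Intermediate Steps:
$\left(-46 - 287\right) \left(254 + X\right) = \left(-46 - 287\right) \left(254 - 401\right) = \left(-333\right) \left(-147\right) = 48951$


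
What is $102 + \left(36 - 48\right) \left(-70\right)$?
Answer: $942$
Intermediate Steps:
$102 + \left(36 - 48\right) \left(-70\right) = 102 - -840 = 102 + 840 = 942$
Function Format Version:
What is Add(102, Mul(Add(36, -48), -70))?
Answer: 942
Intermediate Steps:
Add(102, Mul(Add(36, -48), -70)) = Add(102, Mul(-12, -70)) = Add(102, 840) = 942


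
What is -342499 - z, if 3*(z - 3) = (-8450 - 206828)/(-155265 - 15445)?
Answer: -87702882269/256065 ≈ -3.4250e+5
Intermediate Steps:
z = 875834/256065 (z = 3 + ((-8450 - 206828)/(-155265 - 15445))/3 = 3 + (-215278/(-170710))/3 = 3 + (-215278*(-1/170710))/3 = 3 + (⅓)*(107639/85355) = 3 + 107639/256065 = 875834/256065 ≈ 3.4204)
-342499 - z = -342499 - 1*875834/256065 = -342499 - 875834/256065 = -87702882269/256065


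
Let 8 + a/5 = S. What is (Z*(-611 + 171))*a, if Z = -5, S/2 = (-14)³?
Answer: -60456000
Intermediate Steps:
S = -5488 (S = 2*(-14)³ = 2*(-2744) = -5488)
a = -27480 (a = -40 + 5*(-5488) = -40 - 27440 = -27480)
(Z*(-611 + 171))*a = -5*(-611 + 171)*(-27480) = -5*(-440)*(-27480) = 2200*(-27480) = -60456000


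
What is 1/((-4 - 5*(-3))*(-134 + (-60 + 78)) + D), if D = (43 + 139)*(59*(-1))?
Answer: -1/12014 ≈ -8.3236e-5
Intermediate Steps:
D = -10738 (D = 182*(-59) = -10738)
1/((-4 - 5*(-3))*(-134 + (-60 + 78)) + D) = 1/((-4 - 5*(-3))*(-134 + (-60 + 78)) - 10738) = 1/((-4 + 15)*(-134 + 18) - 10738) = 1/(11*(-116) - 10738) = 1/(-1276 - 10738) = 1/(-12014) = -1/12014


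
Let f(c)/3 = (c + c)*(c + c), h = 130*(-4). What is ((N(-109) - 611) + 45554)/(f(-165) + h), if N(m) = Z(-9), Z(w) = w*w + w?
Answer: 9003/65236 ≈ 0.13801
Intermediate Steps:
h = -520
Z(w) = w + w² (Z(w) = w² + w = w + w²)
f(c) = 12*c² (f(c) = 3*((c + c)*(c + c)) = 3*((2*c)*(2*c)) = 3*(4*c²) = 12*c²)
N(m) = 72 (N(m) = -9*(1 - 9) = -9*(-8) = 72)
((N(-109) - 611) + 45554)/(f(-165) + h) = ((72 - 611) + 45554)/(12*(-165)² - 520) = (-539 + 45554)/(12*27225 - 520) = 45015/(326700 - 520) = 45015/326180 = 45015*(1/326180) = 9003/65236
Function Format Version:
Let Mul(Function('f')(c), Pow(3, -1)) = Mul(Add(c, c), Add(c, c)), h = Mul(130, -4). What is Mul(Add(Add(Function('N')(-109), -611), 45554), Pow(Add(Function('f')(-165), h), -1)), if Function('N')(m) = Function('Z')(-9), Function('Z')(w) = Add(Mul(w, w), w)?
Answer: Rational(9003, 65236) ≈ 0.13801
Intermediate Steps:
h = -520
Function('Z')(w) = Add(w, Pow(w, 2)) (Function('Z')(w) = Add(Pow(w, 2), w) = Add(w, Pow(w, 2)))
Function('f')(c) = Mul(12, Pow(c, 2)) (Function('f')(c) = Mul(3, Mul(Add(c, c), Add(c, c))) = Mul(3, Mul(Mul(2, c), Mul(2, c))) = Mul(3, Mul(4, Pow(c, 2))) = Mul(12, Pow(c, 2)))
Function('N')(m) = 72 (Function('N')(m) = Mul(-9, Add(1, -9)) = Mul(-9, -8) = 72)
Mul(Add(Add(Function('N')(-109), -611), 45554), Pow(Add(Function('f')(-165), h), -1)) = Mul(Add(Add(72, -611), 45554), Pow(Add(Mul(12, Pow(-165, 2)), -520), -1)) = Mul(Add(-539, 45554), Pow(Add(Mul(12, 27225), -520), -1)) = Mul(45015, Pow(Add(326700, -520), -1)) = Mul(45015, Pow(326180, -1)) = Mul(45015, Rational(1, 326180)) = Rational(9003, 65236)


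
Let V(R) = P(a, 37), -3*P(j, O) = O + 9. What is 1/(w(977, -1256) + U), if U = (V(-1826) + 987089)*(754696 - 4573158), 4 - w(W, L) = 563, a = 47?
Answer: -3/11307309863779 ≈ -2.6532e-13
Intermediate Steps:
w(W, L) = -559 (w(W, L) = 4 - 1*563 = 4 - 563 = -559)
P(j, O) = -3 - O/3 (P(j, O) = -(O + 9)/3 = -(9 + O)/3 = -3 - O/3)
V(R) = -46/3 (V(R) = -3 - ⅓*37 = -3 - 37/3 = -46/3)
U = -11307309862102/3 (U = (-46/3 + 987089)*(754696 - 4573158) = (2961221/3)*(-3818462) = -11307309862102/3 ≈ -3.7691e+12)
1/(w(977, -1256) + U) = 1/(-559 - 11307309862102/3) = 1/(-11307309863779/3) = -3/11307309863779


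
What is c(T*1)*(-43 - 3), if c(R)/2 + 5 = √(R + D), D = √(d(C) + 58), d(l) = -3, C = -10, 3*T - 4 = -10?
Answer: 460 - 92*√(-2 + √55) ≈ 245.89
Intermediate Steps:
T = -2 (T = 4/3 + (⅓)*(-10) = 4/3 - 10/3 = -2)
D = √55 (D = √(-3 + 58) = √55 ≈ 7.4162)
c(R) = -10 + 2*√(R + √55)
c(T*1)*(-43 - 3) = (-10 + 2*√(-2*1 + √55))*(-43 - 3) = (-10 + 2*√(-2 + √55))*(-46) = 460 - 92*√(-2 + √55)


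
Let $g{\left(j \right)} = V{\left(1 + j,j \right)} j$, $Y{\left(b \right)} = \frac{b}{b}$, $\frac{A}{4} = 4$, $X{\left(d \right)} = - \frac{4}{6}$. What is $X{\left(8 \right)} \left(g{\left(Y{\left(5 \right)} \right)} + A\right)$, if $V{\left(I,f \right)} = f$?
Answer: $- \frac{34}{3} \approx -11.333$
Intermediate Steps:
$X{\left(d \right)} = - \frac{2}{3}$ ($X{\left(d \right)} = \left(-4\right) \frac{1}{6} = - \frac{2}{3}$)
$A = 16$ ($A = 4 \cdot 4 = 16$)
$Y{\left(b \right)} = 1$
$g{\left(j \right)} = j^{2}$ ($g{\left(j \right)} = j j = j^{2}$)
$X{\left(8 \right)} \left(g{\left(Y{\left(5 \right)} \right)} + A\right) = - \frac{2 \left(1^{2} + 16\right)}{3} = - \frac{2 \left(1 + 16\right)}{3} = \left(- \frac{2}{3}\right) 17 = - \frac{34}{3}$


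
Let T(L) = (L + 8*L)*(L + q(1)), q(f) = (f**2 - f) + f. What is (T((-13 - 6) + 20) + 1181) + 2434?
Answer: 3633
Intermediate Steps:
q(f) = f**2
T(L) = 9*L*(1 + L) (T(L) = (L + 8*L)*(L + 1**2) = (9*L)*(L + 1) = (9*L)*(1 + L) = 9*L*(1 + L))
(T((-13 - 6) + 20) + 1181) + 2434 = (9*((-13 - 6) + 20)*(1 + ((-13 - 6) + 20)) + 1181) + 2434 = (9*(-19 + 20)*(1 + (-19 + 20)) + 1181) + 2434 = (9*1*(1 + 1) + 1181) + 2434 = (9*1*2 + 1181) + 2434 = (18 + 1181) + 2434 = 1199 + 2434 = 3633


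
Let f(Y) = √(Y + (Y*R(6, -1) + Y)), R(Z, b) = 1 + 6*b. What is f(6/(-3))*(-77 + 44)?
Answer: -33*√6 ≈ -80.833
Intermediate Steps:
f(Y) = √3*√(-Y) (f(Y) = √(Y + (Y*(1 + 6*(-1)) + Y)) = √(Y + (Y*(1 - 6) + Y)) = √(Y + (Y*(-5) + Y)) = √(Y + (-5*Y + Y)) = √(Y - 4*Y) = √(-3*Y) = √3*√(-Y))
f(6/(-3))*(-77 + 44) = (√3*√(-6/(-3)))*(-77 + 44) = (√3*√(-6*(-1)/3))*(-33) = (√3*√(-1*(-2)))*(-33) = (√3*√2)*(-33) = √6*(-33) = -33*√6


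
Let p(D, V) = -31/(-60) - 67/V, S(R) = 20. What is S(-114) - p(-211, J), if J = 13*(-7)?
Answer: 102359/5460 ≈ 18.747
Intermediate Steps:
J = -91
p(D, V) = 31/60 - 67/V (p(D, V) = -31*(-1/60) - 67/V = 31/60 - 67/V)
S(-114) - p(-211, J) = 20 - (31/60 - 67/(-91)) = 20 - (31/60 - 67*(-1/91)) = 20 - (31/60 + 67/91) = 20 - 1*6841/5460 = 20 - 6841/5460 = 102359/5460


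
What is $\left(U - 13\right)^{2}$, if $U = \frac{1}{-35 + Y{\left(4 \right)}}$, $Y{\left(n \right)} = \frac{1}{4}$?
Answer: $\frac{3279721}{19321} \approx 169.75$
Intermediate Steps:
$Y{\left(n \right)} = \frac{1}{4}$
$U = - \frac{4}{139}$ ($U = \frac{1}{-35 + \frac{1}{4}} = \frac{1}{- \frac{139}{4}} = - \frac{4}{139} \approx -0.028777$)
$\left(U - 13\right)^{2} = \left(- \frac{4}{139} - 13\right)^{2} = \left(- \frac{1811}{139}\right)^{2} = \frac{3279721}{19321}$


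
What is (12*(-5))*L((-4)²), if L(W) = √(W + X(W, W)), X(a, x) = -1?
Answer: -60*√15 ≈ -232.38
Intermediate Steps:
L(W) = √(-1 + W) (L(W) = √(W - 1) = √(-1 + W))
(12*(-5))*L((-4)²) = (12*(-5))*√(-1 + (-4)²) = -60*√(-1 + 16) = -60*√15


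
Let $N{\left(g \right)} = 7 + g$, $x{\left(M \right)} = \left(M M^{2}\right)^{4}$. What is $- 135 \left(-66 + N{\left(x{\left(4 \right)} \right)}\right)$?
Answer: $-2264916195$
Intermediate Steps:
$x{\left(M \right)} = M^{12}$ ($x{\left(M \right)} = \left(M^{3}\right)^{4} = M^{12}$)
$- 135 \left(-66 + N{\left(x{\left(4 \right)} \right)}\right) = - 135 \left(-66 + \left(7 + 4^{12}\right)\right) = - 135 \left(-66 + \left(7 + 16777216\right)\right) = - 135 \left(-66 + 16777223\right) = \left(-135\right) 16777157 = -2264916195$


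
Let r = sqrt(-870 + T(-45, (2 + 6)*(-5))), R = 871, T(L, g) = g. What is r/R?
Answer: I*sqrt(910)/871 ≈ 0.034634*I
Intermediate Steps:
r = I*sqrt(910) (r = sqrt(-870 + (2 + 6)*(-5)) = sqrt(-870 + 8*(-5)) = sqrt(-870 - 40) = sqrt(-910) = I*sqrt(910) ≈ 30.166*I)
r/R = (I*sqrt(910))/871 = (I*sqrt(910))*(1/871) = I*sqrt(910)/871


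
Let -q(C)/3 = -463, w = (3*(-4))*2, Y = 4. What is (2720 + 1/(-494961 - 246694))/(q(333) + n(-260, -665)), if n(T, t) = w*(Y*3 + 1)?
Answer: 2017301599/798762435 ≈ 2.5255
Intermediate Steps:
w = -24 (w = -12*2 = -24)
q(C) = 1389 (q(C) = -3*(-463) = 1389)
n(T, t) = -312 (n(T, t) = -24*(4*3 + 1) = -24*(12 + 1) = -24*13 = -312)
(2720 + 1/(-494961 - 246694))/(q(333) + n(-260, -665)) = (2720 + 1/(-494961 - 246694))/(1389 - 312) = (2720 + 1/(-741655))/1077 = (2720 - 1/741655)*(1/1077) = (2017301599/741655)*(1/1077) = 2017301599/798762435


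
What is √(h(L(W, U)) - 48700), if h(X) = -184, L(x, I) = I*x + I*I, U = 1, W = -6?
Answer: 22*I*√101 ≈ 221.1*I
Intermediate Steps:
L(x, I) = I² + I*x (L(x, I) = I*x + I² = I² + I*x)
√(h(L(W, U)) - 48700) = √(-184 - 48700) = √(-48884) = 22*I*√101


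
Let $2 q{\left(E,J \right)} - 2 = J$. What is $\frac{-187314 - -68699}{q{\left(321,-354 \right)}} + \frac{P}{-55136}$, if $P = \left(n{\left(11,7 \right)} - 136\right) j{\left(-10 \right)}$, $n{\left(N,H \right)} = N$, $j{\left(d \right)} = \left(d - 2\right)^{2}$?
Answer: $\frac{204472645}{303248} \approx 674.28$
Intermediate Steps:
$q{\left(E,J \right)} = 1 + \frac{J}{2}$
$j{\left(d \right)} = \left(-2 + d\right)^{2}$
$P = -18000$ ($P = \left(11 - 136\right) \left(-2 - 10\right)^{2} = - 125 \left(-12\right)^{2} = \left(-125\right) 144 = -18000$)
$\frac{-187314 - -68699}{q{\left(321,-354 \right)}} + \frac{P}{-55136} = \frac{-187314 - -68699}{1 + \frac{1}{2} \left(-354\right)} - \frac{18000}{-55136} = \frac{-187314 + 68699}{1 - 177} - - \frac{1125}{3446} = - \frac{118615}{-176} + \frac{1125}{3446} = \left(-118615\right) \left(- \frac{1}{176}\right) + \frac{1125}{3446} = \frac{118615}{176} + \frac{1125}{3446} = \frac{204472645}{303248}$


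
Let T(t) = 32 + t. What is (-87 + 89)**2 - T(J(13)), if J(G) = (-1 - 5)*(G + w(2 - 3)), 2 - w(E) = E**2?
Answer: 56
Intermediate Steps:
w(E) = 2 - E**2
J(G) = -6 - 6*G (J(G) = (-1 - 5)*(G + (2 - (2 - 3)**2)) = -6*(G + (2 - 1*(-1)**2)) = -6*(G + (2 - 1*1)) = -6*(G + (2 - 1)) = -6*(G + 1) = -6*(1 + G) = -6 - 6*G)
(-87 + 89)**2 - T(J(13)) = (-87 + 89)**2 - (32 + (-6 - 6*13)) = 2**2 - (32 + (-6 - 78)) = 4 - (32 - 84) = 4 - 1*(-52) = 4 + 52 = 56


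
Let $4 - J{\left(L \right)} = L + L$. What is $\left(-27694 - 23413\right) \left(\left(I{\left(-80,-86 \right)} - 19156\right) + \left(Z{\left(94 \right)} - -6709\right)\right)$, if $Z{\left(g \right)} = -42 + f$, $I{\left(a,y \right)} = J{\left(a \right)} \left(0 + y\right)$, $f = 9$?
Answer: $1358628488$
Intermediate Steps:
$J{\left(L \right)} = 4 - 2 L$ ($J{\left(L \right)} = 4 - \left(L + L\right) = 4 - 2 L$)
$I{\left(a,y \right)} = y \left(4 - 2 a\right)$ ($I{\left(a,y \right)} = \left(4 - 2 a\right) \left(0 + y\right) = \left(4 - 2 a\right) y = y \left(4 - 2 a\right)$)
$Z{\left(g \right)} = -33$ ($Z{\left(g \right)} = -42 + 9 = -33$)
$\left(-27694 - 23413\right) \left(\left(I{\left(-80,-86 \right)} - 19156\right) + \left(Z{\left(94 \right)} - -6709\right)\right) = \left(-27694 - 23413\right) \left(\left(2 \left(-86\right) \left(2 - -80\right) - 19156\right) - -6676\right) = - 51107 \left(\left(2 \left(-86\right) \left(2 + 80\right) - 19156\right) + \left(-33 + 6709\right)\right) = - 51107 \left(\left(2 \left(-86\right) 82 - 19156\right) + 6676\right) = - 51107 \left(\left(-14104 - 19156\right) + 6676\right) = - 51107 \left(-33260 + 6676\right) = \left(-51107\right) \left(-26584\right) = 1358628488$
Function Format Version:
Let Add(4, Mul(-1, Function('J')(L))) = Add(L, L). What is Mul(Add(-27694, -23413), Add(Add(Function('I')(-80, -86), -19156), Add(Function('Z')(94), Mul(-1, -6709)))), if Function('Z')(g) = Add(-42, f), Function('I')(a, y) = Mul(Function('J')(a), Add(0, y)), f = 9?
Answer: 1358628488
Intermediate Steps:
Function('J')(L) = Add(4, Mul(-2, L)) (Function('J')(L) = Add(4, Mul(-1, Add(L, L))) = Add(4, Mul(-1, Mul(2, L))) = Add(4, Mul(-2, L)))
Function('I')(a, y) = Mul(y, Add(4, Mul(-2, a))) (Function('I')(a, y) = Mul(Add(4, Mul(-2, a)), Add(0, y)) = Mul(Add(4, Mul(-2, a)), y) = Mul(y, Add(4, Mul(-2, a))))
Function('Z')(g) = -33 (Function('Z')(g) = Add(-42, 9) = -33)
Mul(Add(-27694, -23413), Add(Add(Function('I')(-80, -86), -19156), Add(Function('Z')(94), Mul(-1, -6709)))) = Mul(Add(-27694, -23413), Add(Add(Mul(2, -86, Add(2, Mul(-1, -80))), -19156), Add(-33, Mul(-1, -6709)))) = Mul(-51107, Add(Add(Mul(2, -86, Add(2, 80)), -19156), Add(-33, 6709))) = Mul(-51107, Add(Add(Mul(2, -86, 82), -19156), 6676)) = Mul(-51107, Add(Add(-14104, -19156), 6676)) = Mul(-51107, Add(-33260, 6676)) = Mul(-51107, -26584) = 1358628488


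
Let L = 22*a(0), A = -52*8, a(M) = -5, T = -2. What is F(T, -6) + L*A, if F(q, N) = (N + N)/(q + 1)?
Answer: 45772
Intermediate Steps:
F(q, N) = 2*N/(1 + q) (F(q, N) = (2*N)/(1 + q) = 2*N/(1 + q))
A = -416
L = -110 (L = 22*(-5) = -110)
F(T, -6) + L*A = 2*(-6)/(1 - 2) - 110*(-416) = 2*(-6)/(-1) + 45760 = 2*(-6)*(-1) + 45760 = 12 + 45760 = 45772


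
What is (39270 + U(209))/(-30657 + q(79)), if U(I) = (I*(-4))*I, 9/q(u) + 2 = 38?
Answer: 541816/122627 ≈ 4.4184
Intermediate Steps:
q(u) = 1/4 (q(u) = 9/(-2 + 38) = 9/36 = 9*(1/36) = 1/4)
U(I) = -4*I**2 (U(I) = (-4*I)*I = -4*I**2)
(39270 + U(209))/(-30657 + q(79)) = (39270 - 4*209**2)/(-30657 + 1/4) = (39270 - 4*43681)/(-122627/4) = (39270 - 174724)*(-4/122627) = -135454*(-4/122627) = 541816/122627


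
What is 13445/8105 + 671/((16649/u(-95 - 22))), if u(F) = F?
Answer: -82490686/26988029 ≈ -3.0566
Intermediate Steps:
13445/8105 + 671/((16649/u(-95 - 22))) = 13445/8105 + 671/((16649/(-95 - 22))) = 13445*(1/8105) + 671/((16649/(-117))) = 2689/1621 + 671/((16649*(-1/117))) = 2689/1621 + 671/(-16649/117) = 2689/1621 + 671*(-117/16649) = 2689/1621 - 78507/16649 = -82490686/26988029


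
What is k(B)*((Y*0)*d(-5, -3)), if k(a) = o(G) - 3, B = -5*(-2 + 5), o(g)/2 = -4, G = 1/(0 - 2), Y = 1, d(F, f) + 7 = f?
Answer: 0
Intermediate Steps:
d(F, f) = -7 + f
G = -1/2 (G = 1/(-2) = -1/2 ≈ -0.50000)
o(g) = -8 (o(g) = 2*(-4) = -8)
B = -15 (B = -5*3 = -15)
k(a) = -11 (k(a) = -8 - 3 = -11)
k(B)*((Y*0)*d(-5, -3)) = -11*1*0*(-7 - 3) = -0*(-10) = -11*0 = 0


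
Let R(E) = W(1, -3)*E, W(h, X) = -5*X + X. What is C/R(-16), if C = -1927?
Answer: 1927/192 ≈ 10.036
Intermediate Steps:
W(h, X) = -4*X
R(E) = 12*E (R(E) = (-4*(-3))*E = 12*E)
C/R(-16) = -1927/(12*(-16)) = -1927/(-192) = -1927*(-1/192) = 1927/192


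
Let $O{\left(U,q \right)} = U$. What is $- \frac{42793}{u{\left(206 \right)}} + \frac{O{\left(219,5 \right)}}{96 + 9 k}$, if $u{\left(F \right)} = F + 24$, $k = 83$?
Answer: $- \frac{12008043}{64630} \approx -185.8$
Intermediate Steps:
$u{\left(F \right)} = 24 + F$
$- \frac{42793}{u{\left(206 \right)}} + \frac{O{\left(219,5 \right)}}{96 + 9 k} = - \frac{42793}{24 + 206} + \frac{219}{96 + 9 \cdot 83} = - \frac{42793}{230} + \frac{219}{96 + 747} = \left(-42793\right) \frac{1}{230} + \frac{219}{843} = - \frac{42793}{230} + 219 \cdot \frac{1}{843} = - \frac{42793}{230} + \frac{73}{281} = - \frac{12008043}{64630}$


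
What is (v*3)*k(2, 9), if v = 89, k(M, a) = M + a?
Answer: 2937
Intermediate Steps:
(v*3)*k(2, 9) = (89*3)*(2 + 9) = 267*11 = 2937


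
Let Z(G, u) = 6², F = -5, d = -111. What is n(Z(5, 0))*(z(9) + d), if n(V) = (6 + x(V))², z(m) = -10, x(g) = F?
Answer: -121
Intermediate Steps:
x(g) = -5
Z(G, u) = 36
n(V) = 1 (n(V) = (6 - 5)² = 1² = 1)
n(Z(5, 0))*(z(9) + d) = 1*(-10 - 111) = 1*(-121) = -121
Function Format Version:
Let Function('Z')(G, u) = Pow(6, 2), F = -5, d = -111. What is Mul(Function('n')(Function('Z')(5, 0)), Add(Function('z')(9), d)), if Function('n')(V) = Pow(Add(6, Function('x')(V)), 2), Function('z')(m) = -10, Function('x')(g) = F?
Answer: -121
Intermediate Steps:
Function('x')(g) = -5
Function('Z')(G, u) = 36
Function('n')(V) = 1 (Function('n')(V) = Pow(Add(6, -5), 2) = Pow(1, 2) = 1)
Mul(Function('n')(Function('Z')(5, 0)), Add(Function('z')(9), d)) = Mul(1, Add(-10, -111)) = Mul(1, -121) = -121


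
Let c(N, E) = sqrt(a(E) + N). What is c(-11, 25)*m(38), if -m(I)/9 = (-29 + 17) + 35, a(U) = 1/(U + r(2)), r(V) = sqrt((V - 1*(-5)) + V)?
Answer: -207*I*sqrt(2149)/14 ≈ -685.43*I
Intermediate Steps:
r(V) = sqrt(5 + 2*V) (r(V) = sqrt((V + 5) + V) = sqrt((5 + V) + V) = sqrt(5 + 2*V))
a(U) = 1/(3 + U) (a(U) = 1/(U + sqrt(5 + 2*2)) = 1/(U + sqrt(5 + 4)) = 1/(U + sqrt(9)) = 1/(U + 3) = 1/(3 + U))
c(N, E) = sqrt(N + 1/(3 + E)) (c(N, E) = sqrt(1/(3 + E) + N) = sqrt(N + 1/(3 + E)))
m(I) = -207 (m(I) = -9*((-29 + 17) + 35) = -9*(-12 + 35) = -9*23 = -207)
c(-11, 25)*m(38) = sqrt((1 - 11*(3 + 25))/(3 + 25))*(-207) = sqrt((1 - 11*28)/28)*(-207) = sqrt((1 - 308)/28)*(-207) = sqrt((1/28)*(-307))*(-207) = sqrt(-307/28)*(-207) = (I*sqrt(2149)/14)*(-207) = -207*I*sqrt(2149)/14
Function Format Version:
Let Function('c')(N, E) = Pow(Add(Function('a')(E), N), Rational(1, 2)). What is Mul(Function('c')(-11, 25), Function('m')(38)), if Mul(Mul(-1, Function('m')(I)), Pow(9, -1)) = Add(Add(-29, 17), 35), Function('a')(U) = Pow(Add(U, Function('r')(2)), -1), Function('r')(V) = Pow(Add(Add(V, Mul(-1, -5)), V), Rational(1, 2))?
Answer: Mul(Rational(-207, 14), I, Pow(2149, Rational(1, 2))) ≈ Mul(-685.43, I)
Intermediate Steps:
Function('r')(V) = Pow(Add(5, Mul(2, V)), Rational(1, 2)) (Function('r')(V) = Pow(Add(Add(V, 5), V), Rational(1, 2)) = Pow(Add(Add(5, V), V), Rational(1, 2)) = Pow(Add(5, Mul(2, V)), Rational(1, 2)))
Function('a')(U) = Pow(Add(3, U), -1) (Function('a')(U) = Pow(Add(U, Pow(Add(5, Mul(2, 2)), Rational(1, 2))), -1) = Pow(Add(U, Pow(Add(5, 4), Rational(1, 2))), -1) = Pow(Add(U, Pow(9, Rational(1, 2))), -1) = Pow(Add(U, 3), -1) = Pow(Add(3, U), -1))
Function('c')(N, E) = Pow(Add(N, Pow(Add(3, E), -1)), Rational(1, 2)) (Function('c')(N, E) = Pow(Add(Pow(Add(3, E), -1), N), Rational(1, 2)) = Pow(Add(N, Pow(Add(3, E), -1)), Rational(1, 2)))
Function('m')(I) = -207 (Function('m')(I) = Mul(-9, Add(Add(-29, 17), 35)) = Mul(-9, Add(-12, 35)) = Mul(-9, 23) = -207)
Mul(Function('c')(-11, 25), Function('m')(38)) = Mul(Pow(Mul(Pow(Add(3, 25), -1), Add(1, Mul(-11, Add(3, 25)))), Rational(1, 2)), -207) = Mul(Pow(Mul(Pow(28, -1), Add(1, Mul(-11, 28))), Rational(1, 2)), -207) = Mul(Pow(Mul(Rational(1, 28), Add(1, -308)), Rational(1, 2)), -207) = Mul(Pow(Mul(Rational(1, 28), -307), Rational(1, 2)), -207) = Mul(Pow(Rational(-307, 28), Rational(1, 2)), -207) = Mul(Mul(Rational(1, 14), I, Pow(2149, Rational(1, 2))), -207) = Mul(Rational(-207, 14), I, Pow(2149, Rational(1, 2)))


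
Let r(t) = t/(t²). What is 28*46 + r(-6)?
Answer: 7727/6 ≈ 1287.8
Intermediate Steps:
r(t) = 1/t (r(t) = t/t² = 1/t)
28*46 + r(-6) = 28*46 + 1/(-6) = 1288 - ⅙ = 7727/6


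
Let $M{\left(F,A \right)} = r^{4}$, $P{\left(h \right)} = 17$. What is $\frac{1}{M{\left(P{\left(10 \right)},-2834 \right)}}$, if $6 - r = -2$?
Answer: $\frac{1}{4096} \approx 0.00024414$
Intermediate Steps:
$r = 8$ ($r = 6 - -2 = 6 + 2 = 8$)
$M{\left(F,A \right)} = 4096$ ($M{\left(F,A \right)} = 8^{4} = 4096$)
$\frac{1}{M{\left(P{\left(10 \right)},-2834 \right)}} = \frac{1}{4096}$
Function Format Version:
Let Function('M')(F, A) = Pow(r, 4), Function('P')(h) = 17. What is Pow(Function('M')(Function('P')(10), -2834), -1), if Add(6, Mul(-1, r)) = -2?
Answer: Rational(1, 4096) ≈ 0.00024414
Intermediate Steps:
r = 8 (r = Add(6, Mul(-1, -2)) = Add(6, 2) = 8)
Function('M')(F, A) = 4096 (Function('M')(F, A) = Pow(8, 4) = 4096)
Pow(Function('M')(Function('P')(10), -2834), -1) = Pow(4096, -1) = Rational(1, 4096)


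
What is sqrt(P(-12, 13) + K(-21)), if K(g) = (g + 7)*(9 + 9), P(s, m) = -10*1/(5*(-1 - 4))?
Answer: I*sqrt(6290)/5 ≈ 15.862*I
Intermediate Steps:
P(s, m) = 2/5 (P(s, m) = -10/(5*(-5)) = -10/(-25) = -10*(-1/25) = 2/5)
K(g) = 126 + 18*g (K(g) = (7 + g)*18 = 126 + 18*g)
sqrt(P(-12, 13) + K(-21)) = sqrt(2/5 + (126 + 18*(-21))) = sqrt(2/5 + (126 - 378)) = sqrt(2/5 - 252) = sqrt(-1258/5) = I*sqrt(6290)/5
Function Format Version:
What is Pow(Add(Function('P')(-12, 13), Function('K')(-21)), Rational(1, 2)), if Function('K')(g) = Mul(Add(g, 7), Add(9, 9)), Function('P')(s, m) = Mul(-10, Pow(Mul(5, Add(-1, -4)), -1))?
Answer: Mul(Rational(1, 5), I, Pow(6290, Rational(1, 2))) ≈ Mul(15.862, I)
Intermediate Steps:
Function('P')(s, m) = Rational(2, 5) (Function('P')(s, m) = Mul(-10, Pow(Mul(5, -5), -1)) = Mul(-10, Pow(-25, -1)) = Mul(-10, Rational(-1, 25)) = Rational(2, 5))
Function('K')(g) = Add(126, Mul(18, g)) (Function('K')(g) = Mul(Add(7, g), 18) = Add(126, Mul(18, g)))
Pow(Add(Function('P')(-12, 13), Function('K')(-21)), Rational(1, 2)) = Pow(Add(Rational(2, 5), Add(126, Mul(18, -21))), Rational(1, 2)) = Pow(Add(Rational(2, 5), Add(126, -378)), Rational(1, 2)) = Pow(Add(Rational(2, 5), -252), Rational(1, 2)) = Pow(Rational(-1258, 5), Rational(1, 2)) = Mul(Rational(1, 5), I, Pow(6290, Rational(1, 2)))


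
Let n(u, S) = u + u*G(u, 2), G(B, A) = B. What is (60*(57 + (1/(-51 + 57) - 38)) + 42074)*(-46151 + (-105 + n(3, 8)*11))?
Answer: -1993663776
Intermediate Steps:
n(u, S) = u + u² (n(u, S) = u + u*u = u + u²)
(60*(57 + (1/(-51 + 57) - 38)) + 42074)*(-46151 + (-105 + n(3, 8)*11)) = (60*(57 + (1/(-51 + 57) - 38)) + 42074)*(-46151 + (-105 + (3*(1 + 3))*11)) = (60*(57 + (1/6 - 38)) + 42074)*(-46151 + (-105 + (3*4)*11)) = (60*(57 + (⅙ - 38)) + 42074)*(-46151 + (-105 + 12*11)) = (60*(57 - 227/6) + 42074)*(-46151 + (-105 + 132)) = (60*(115/6) + 42074)*(-46151 + 27) = (1150 + 42074)*(-46124) = 43224*(-46124) = -1993663776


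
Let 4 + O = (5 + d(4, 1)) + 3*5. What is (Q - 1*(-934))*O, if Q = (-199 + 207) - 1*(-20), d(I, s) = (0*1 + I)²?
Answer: 30784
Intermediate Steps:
d(I, s) = I² (d(I, s) = (0 + I)² = I²)
Q = 28 (Q = 8 + 20 = 28)
O = 32 (O = -4 + ((5 + 4²) + 3*5) = -4 + ((5 + 16) + 15) = -4 + (21 + 15) = -4 + 36 = 32)
(Q - 1*(-934))*O = (28 - 1*(-934))*32 = (28 + 934)*32 = 962*32 = 30784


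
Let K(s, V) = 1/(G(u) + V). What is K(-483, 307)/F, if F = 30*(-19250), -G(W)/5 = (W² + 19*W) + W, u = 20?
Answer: 1/2132707500 ≈ 4.6889e-10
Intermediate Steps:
G(W) = -100*W - 5*W² (G(W) = -5*((W² + 19*W) + W) = -5*(W² + 20*W) = -100*W - 5*W²)
K(s, V) = 1/(-4000 + V) (K(s, V) = 1/(-5*20*(20 + 20) + V) = 1/(-5*20*40 + V) = 1/(-4000 + V))
F = -577500
K(-483, 307)/F = 1/((-4000 + 307)*(-577500)) = -1/577500/(-3693) = -1/3693*(-1/577500) = 1/2132707500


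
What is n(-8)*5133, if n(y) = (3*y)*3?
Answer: -369576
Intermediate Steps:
n(y) = 9*y
n(-8)*5133 = (9*(-8))*5133 = -72*5133 = -369576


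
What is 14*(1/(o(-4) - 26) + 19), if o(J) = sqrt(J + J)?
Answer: 45395/171 - 7*I*sqrt(2)/171 ≈ 265.47 - 0.057892*I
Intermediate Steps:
o(J) = sqrt(2)*sqrt(J) (o(J) = sqrt(2*J) = sqrt(2)*sqrt(J))
14*(1/(o(-4) - 26) + 19) = 14*(1/(sqrt(2)*sqrt(-4) - 26) + 19) = 14*(1/(sqrt(2)*(2*I) - 26) + 19) = 14*(1/(2*I*sqrt(2) - 26) + 19) = 14*(1/(-26 + 2*I*sqrt(2)) + 19) = 14*(19 + 1/(-26 + 2*I*sqrt(2))) = 266 + 14/(-26 + 2*I*sqrt(2))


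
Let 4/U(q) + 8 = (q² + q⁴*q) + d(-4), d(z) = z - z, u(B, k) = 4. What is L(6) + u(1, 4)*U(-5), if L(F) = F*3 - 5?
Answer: 10097/777 ≈ 12.995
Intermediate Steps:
d(z) = 0
U(q) = 4/(-8 + q² + q⁵) (U(q) = 4/(-8 + ((q² + q⁴*q) + 0)) = 4/(-8 + ((q² + q⁵) + 0)) = 4/(-8 + (q² + q⁵)) = 4/(-8 + q² + q⁵))
L(F) = -5 + 3*F (L(F) = 3*F - 5 = -5 + 3*F)
L(6) + u(1, 4)*U(-5) = (-5 + 3*6) + 4*(4/(-8 + (-5)² + (-5)⁵)) = (-5 + 18) + 4*(4/(-8 + 25 - 3125)) = 13 + 4*(4/(-3108)) = 13 + 4*(4*(-1/3108)) = 13 + 4*(-1/777) = 13 - 4/777 = 10097/777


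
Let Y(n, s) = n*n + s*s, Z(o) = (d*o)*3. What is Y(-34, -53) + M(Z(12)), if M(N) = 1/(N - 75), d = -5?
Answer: 1011074/255 ≈ 3965.0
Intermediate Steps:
Z(o) = -15*o (Z(o) = -5*o*3 = -15*o)
M(N) = 1/(-75 + N)
Y(n, s) = n² + s²
Y(-34, -53) + M(Z(12)) = ((-34)² + (-53)²) + 1/(-75 - 15*12) = (1156 + 2809) + 1/(-75 - 180) = 3965 + 1/(-255) = 3965 - 1/255 = 1011074/255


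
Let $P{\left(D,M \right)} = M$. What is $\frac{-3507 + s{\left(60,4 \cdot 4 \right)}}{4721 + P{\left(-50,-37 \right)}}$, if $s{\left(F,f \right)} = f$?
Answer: $- \frac{3491}{4684} \approx -0.7453$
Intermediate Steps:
$\frac{-3507 + s{\left(60,4 \cdot 4 \right)}}{4721 + P{\left(-50,-37 \right)}} = \frac{-3507 + 4 \cdot 4}{4721 - 37} = \frac{-3507 + 16}{4684} = \left(-3491\right) \frac{1}{4684} = - \frac{3491}{4684}$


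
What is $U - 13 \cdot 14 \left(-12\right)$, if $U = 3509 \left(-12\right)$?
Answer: $-39924$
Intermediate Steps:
$U = -42108$
$U - 13 \cdot 14 \left(-12\right) = -42108 - 13 \cdot 14 \left(-12\right) = -42108 - 182 \left(-12\right) = -42108 - -2184 = -42108 + 2184 = -39924$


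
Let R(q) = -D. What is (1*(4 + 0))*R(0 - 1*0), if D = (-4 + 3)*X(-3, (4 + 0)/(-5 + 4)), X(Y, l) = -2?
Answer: -8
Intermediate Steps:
D = 2 (D = (-4 + 3)*(-2) = -1*(-2) = 2)
R(q) = -2 (R(q) = -1*2 = -2)
(1*(4 + 0))*R(0 - 1*0) = (1*(4 + 0))*(-2) = (1*4)*(-2) = 4*(-2) = -8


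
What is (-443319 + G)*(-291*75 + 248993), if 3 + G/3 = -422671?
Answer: -388761912288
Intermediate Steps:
G = -1268022 (G = -9 + 3*(-422671) = -9 - 1268013 = -1268022)
(-443319 + G)*(-291*75 + 248993) = (-443319 - 1268022)*(-291*75 + 248993) = -1711341*(-21825 + 248993) = -1711341*227168 = -388761912288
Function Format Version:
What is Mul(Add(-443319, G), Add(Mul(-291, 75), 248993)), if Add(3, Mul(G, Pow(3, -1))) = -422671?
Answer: -388761912288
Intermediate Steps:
G = -1268022 (G = Add(-9, Mul(3, -422671)) = Add(-9, -1268013) = -1268022)
Mul(Add(-443319, G), Add(Mul(-291, 75), 248993)) = Mul(Add(-443319, -1268022), Add(Mul(-291, 75), 248993)) = Mul(-1711341, Add(-21825, 248993)) = Mul(-1711341, 227168) = -388761912288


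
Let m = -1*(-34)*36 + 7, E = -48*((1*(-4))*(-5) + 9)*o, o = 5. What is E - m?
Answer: -8191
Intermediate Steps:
E = -6960 (E = -48*((1*(-4))*(-5) + 9)*5 = -48*(-4*(-5) + 9)*5 = -48*(20 + 9)*5 = -1392*5 = -48*145 = -6960)
m = 1231 (m = 34*36 + 7 = 1224 + 7 = 1231)
E - m = -6960 - 1*1231 = -6960 - 1231 = -8191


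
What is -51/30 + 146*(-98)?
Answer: -143097/10 ≈ -14310.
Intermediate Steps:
-51/30 + 146*(-98) = -51*1/30 - 14308 = -17/10 - 14308 = -143097/10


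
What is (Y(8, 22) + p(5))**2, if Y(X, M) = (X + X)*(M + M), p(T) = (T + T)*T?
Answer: 568516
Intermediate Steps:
p(T) = 2*T**2 (p(T) = (2*T)*T = 2*T**2)
Y(X, M) = 4*M*X (Y(X, M) = (2*X)*(2*M) = 4*M*X)
(Y(8, 22) + p(5))**2 = (4*22*8 + 2*5**2)**2 = (704 + 2*25)**2 = (704 + 50)**2 = 754**2 = 568516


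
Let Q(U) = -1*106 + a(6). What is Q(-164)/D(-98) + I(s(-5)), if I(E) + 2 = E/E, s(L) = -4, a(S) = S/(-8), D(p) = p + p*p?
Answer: -5493/5432 ≈ -1.0112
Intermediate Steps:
D(p) = p + p**2
a(S) = -S/8 (a(S) = S*(-1/8) = -S/8)
I(E) = -1 (I(E) = -2 + E/E = -2 + 1 = -1)
Q(U) = -427/4 (Q(U) = -1*106 - 1/8*6 = -106 - 3/4 = -427/4)
Q(-164)/D(-98) + I(s(-5)) = -427*(-1/(98*(1 - 98)))/4 - 1 = -427/(4*((-98*(-97)))) - 1 = -427/4/9506 - 1 = -427/4*1/9506 - 1 = -61/5432 - 1 = -5493/5432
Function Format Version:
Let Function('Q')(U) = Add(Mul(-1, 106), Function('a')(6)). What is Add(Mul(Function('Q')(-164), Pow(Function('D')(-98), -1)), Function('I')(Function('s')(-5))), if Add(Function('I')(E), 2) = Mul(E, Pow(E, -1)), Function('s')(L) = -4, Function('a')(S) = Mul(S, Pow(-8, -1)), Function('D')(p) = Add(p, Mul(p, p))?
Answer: Rational(-5493, 5432) ≈ -1.0112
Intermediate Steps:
Function('D')(p) = Add(p, Pow(p, 2))
Function('a')(S) = Mul(Rational(-1, 8), S) (Function('a')(S) = Mul(S, Rational(-1, 8)) = Mul(Rational(-1, 8), S))
Function('I')(E) = -1 (Function('I')(E) = Add(-2, Mul(E, Pow(E, -1))) = Add(-2, 1) = -1)
Function('Q')(U) = Rational(-427, 4) (Function('Q')(U) = Add(Mul(-1, 106), Mul(Rational(-1, 8), 6)) = Add(-106, Rational(-3, 4)) = Rational(-427, 4))
Add(Mul(Function('Q')(-164), Pow(Function('D')(-98), -1)), Function('I')(Function('s')(-5))) = Add(Mul(Rational(-427, 4), Pow(Mul(-98, Add(1, -98)), -1)), -1) = Add(Mul(Rational(-427, 4), Pow(Mul(-98, -97), -1)), -1) = Add(Mul(Rational(-427, 4), Pow(9506, -1)), -1) = Add(Mul(Rational(-427, 4), Rational(1, 9506)), -1) = Add(Rational(-61, 5432), -1) = Rational(-5493, 5432)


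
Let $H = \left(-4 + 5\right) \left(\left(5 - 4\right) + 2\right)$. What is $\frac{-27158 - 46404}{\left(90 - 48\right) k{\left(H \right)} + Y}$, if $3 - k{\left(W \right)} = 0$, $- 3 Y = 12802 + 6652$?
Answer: $\frac{110343}{9538} \approx 11.569$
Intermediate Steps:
$Y = - \frac{19454}{3}$ ($Y = - \frac{12802 + 6652}{3} = \left(- \frac{1}{3}\right) 19454 = - \frac{19454}{3} \approx -6484.7$)
$H = 3$ ($H = 1 \left(1 + 2\right) = 1 \cdot 3 = 3$)
$k{\left(W \right)} = 3$ ($k{\left(W \right)} = 3 - 0 = 3 + 0 = 3$)
$\frac{-27158 - 46404}{\left(90 - 48\right) k{\left(H \right)} + Y} = \frac{-27158 - 46404}{\left(90 - 48\right) 3 - \frac{19454}{3}} = - \frac{73562}{42 \cdot 3 - \frac{19454}{3}} = - \frac{73562}{126 - \frac{19454}{3}} = - \frac{73562}{- \frac{19076}{3}} = \left(-73562\right) \left(- \frac{3}{19076}\right) = \frac{110343}{9538}$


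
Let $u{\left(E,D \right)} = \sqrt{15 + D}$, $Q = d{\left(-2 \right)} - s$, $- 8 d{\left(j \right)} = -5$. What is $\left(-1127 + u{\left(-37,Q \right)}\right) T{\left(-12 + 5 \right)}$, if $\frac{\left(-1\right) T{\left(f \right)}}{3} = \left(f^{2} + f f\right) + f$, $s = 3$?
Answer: $307671 - \frac{273 \sqrt{202}}{4} \approx 3.067 \cdot 10^{5}$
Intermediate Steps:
$d{\left(j \right)} = \frac{5}{8}$ ($d{\left(j \right)} = \left(- \frac{1}{8}\right) \left(-5\right) = \frac{5}{8}$)
$Q = - \frac{19}{8}$ ($Q = \frac{5}{8} - 3 = - \frac{19}{8} \approx -2.375$)
$T{\left(f \right)} = - 6 f^{2} - 3 f$ ($T{\left(f \right)} = - 3 \left(\left(f^{2} + f f\right) + f\right) = - 3 \left(\left(f^{2} + f^{2}\right) + f\right) = - 3 \left(2 f^{2} + f\right) = - 3 \left(f + 2 f^{2}\right) = - 6 f^{2} - 3 f$)
$\left(-1127 + u{\left(-37,Q \right)}\right) T{\left(-12 + 5 \right)} = \left(-1127 + \sqrt{15 - \frac{19}{8}}\right) \left(- 3 \left(-12 + 5\right) \left(1 + 2 \left(-12 + 5\right)\right)\right) = \left(-1127 + \sqrt{\frac{101}{8}}\right) \left(\left(-3\right) \left(-7\right) \left(1 + 2 \left(-7\right)\right)\right) = \left(-1127 + \frac{\sqrt{202}}{4}\right) \left(\left(-3\right) \left(-7\right) \left(1 - 14\right)\right) = \left(-1127 + \frac{\sqrt{202}}{4}\right) \left(\left(-3\right) \left(-7\right) \left(-13\right)\right) = \left(-1127 + \frac{\sqrt{202}}{4}\right) \left(-273\right) = 307671 - \frac{273 \sqrt{202}}{4}$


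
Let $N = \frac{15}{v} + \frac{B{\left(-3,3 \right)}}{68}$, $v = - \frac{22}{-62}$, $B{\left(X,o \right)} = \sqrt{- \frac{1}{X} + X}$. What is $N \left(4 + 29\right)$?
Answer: $1395 + \frac{11 i \sqrt{6}}{34} \approx 1395.0 + 0.79248 i$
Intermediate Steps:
$B{\left(X,o \right)} = \sqrt{X - \frac{1}{X}}$
$v = \frac{11}{31}$ ($v = \left(-22\right) \left(- \frac{1}{62}\right) = \frac{11}{31} \approx 0.35484$)
$N = \frac{465}{11} + \frac{i \sqrt{6}}{102}$ ($N = \frac{15}{\frac{11}{31}} + \frac{\sqrt{-3 - \frac{1}{-3}}}{68} = 15 \cdot \frac{31}{11} + \sqrt{-3 - - \frac{1}{3}} \cdot \frac{1}{68} = \frac{465}{11} + \sqrt{-3 + \frac{1}{3}} \cdot \frac{1}{68} = \frac{465}{11} + \sqrt{- \frac{8}{3}} \cdot \frac{1}{68} = \frac{465}{11} + \frac{2 i \sqrt{6}}{3} \cdot \frac{1}{68} = \frac{465}{11} + \frac{i \sqrt{6}}{102} \approx 42.273 + 0.024015 i$)
$N \left(4 + 29\right) = \left(\frac{465}{11} + \frac{i \sqrt{6}}{102}\right) \left(4 + 29\right) = \left(\frac{465}{11} + \frac{i \sqrt{6}}{102}\right) 33 = 1395 + \frac{11 i \sqrt{6}}{34}$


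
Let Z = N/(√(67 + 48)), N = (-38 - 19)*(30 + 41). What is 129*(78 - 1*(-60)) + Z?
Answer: 17802 - 4047*√115/115 ≈ 17425.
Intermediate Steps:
N = -4047 (N = -57*71 = -4047)
Z = -4047*√115/115 (Z = -4047/√(67 + 48) = -4047*√115/115 ≈ -377.38)
129*(78 - 1*(-60)) + Z = 129*(78 - 1*(-60)) - 4047*√115/115 = 129*(78 + 60) - 4047*√115/115 = 129*138 - 4047*√115/115 = 17802 - 4047*√115/115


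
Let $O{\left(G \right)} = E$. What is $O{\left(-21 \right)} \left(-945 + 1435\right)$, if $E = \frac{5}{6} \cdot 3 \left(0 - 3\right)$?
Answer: $-3675$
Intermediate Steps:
$E = - \frac{15}{2}$ ($E = 5 \cdot \frac{1}{6} \cdot 3 \left(0 - 3\right) = \frac{5}{6} \cdot 3 \left(-3\right) = \frac{5}{2} \left(-3\right) = - \frac{15}{2} \approx -7.5$)
$O{\left(G \right)} = - \frac{15}{2}$
$O{\left(-21 \right)} \left(-945 + 1435\right) = - \frac{15 \left(-945 + 1435\right)}{2} = \left(- \frac{15}{2}\right) 490 = -3675$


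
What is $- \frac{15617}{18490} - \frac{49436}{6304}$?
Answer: $- \frac{126565151}{14570120} \approx -8.6866$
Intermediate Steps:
$- \frac{15617}{18490} - \frac{49436}{6304} = \left(-15617\right) \frac{1}{18490} - \frac{12359}{1576} = - \frac{15617}{18490} - \frac{12359}{1576} = - \frac{126565151}{14570120}$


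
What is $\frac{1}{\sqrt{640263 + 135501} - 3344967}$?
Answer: $- \frac{371663}{1243200383925} - \frac{2 \sqrt{21549}}{3729601151775} \approx -2.9904 \cdot 10^{-7}$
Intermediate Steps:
$\frac{1}{\sqrt{640263 + 135501} - 3344967} = \frac{1}{\sqrt{775764} - 3344967} = \frac{1}{6 \sqrt{21549} - 3344967} = \frac{1}{-3344967 + 6 \sqrt{21549}}$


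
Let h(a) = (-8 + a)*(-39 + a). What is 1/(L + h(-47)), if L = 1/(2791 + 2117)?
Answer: 4908/23214841 ≈ 0.00021142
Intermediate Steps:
h(a) = (-39 + a)*(-8 + a)
L = 1/4908 ≈ 0.00020375
1/(L + h(-47)) = 1/(1/4908 + (312 + (-47)**2 - 47*(-47))) = 1/(1/4908 + (312 + 2209 + 2209)) = 1/(1/4908 + 4730) = 1/(23214841/4908) = 4908/23214841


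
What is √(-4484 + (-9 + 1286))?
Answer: I*√3207 ≈ 56.63*I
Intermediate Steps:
√(-4484 + (-9 + 1286)) = √(-4484 + 1277) = √(-3207) = I*√3207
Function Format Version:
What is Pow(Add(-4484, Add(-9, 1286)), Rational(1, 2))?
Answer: Mul(I, Pow(3207, Rational(1, 2))) ≈ Mul(56.630, I)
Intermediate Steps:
Pow(Add(-4484, Add(-9, 1286)), Rational(1, 2)) = Pow(Add(-4484, 1277), Rational(1, 2)) = Pow(-3207, Rational(1, 2)) = Mul(I, Pow(3207, Rational(1, 2)))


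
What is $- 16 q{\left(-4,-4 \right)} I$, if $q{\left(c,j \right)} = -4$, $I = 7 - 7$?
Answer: $0$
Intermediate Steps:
$I = 0$
$- 16 q{\left(-4,-4 \right)} I = \left(-16\right) \left(-4\right) 0 = 64 \cdot 0 = 0$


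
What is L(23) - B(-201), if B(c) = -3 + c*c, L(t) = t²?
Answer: -39869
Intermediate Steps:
B(c) = -3 + c²
L(23) - B(-201) = 23² - (-3 + (-201)²) = 529 - (-3 + 40401) = 529 - 1*40398 = 529 - 40398 = -39869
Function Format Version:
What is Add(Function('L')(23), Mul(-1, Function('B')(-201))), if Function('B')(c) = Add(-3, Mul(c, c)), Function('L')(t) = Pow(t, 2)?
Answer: -39869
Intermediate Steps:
Function('B')(c) = Add(-3, Pow(c, 2))
Add(Function('L')(23), Mul(-1, Function('B')(-201))) = Add(Pow(23, 2), Mul(-1, Add(-3, Pow(-201, 2)))) = Add(529, Mul(-1, Add(-3, 40401))) = Add(529, Mul(-1, 40398)) = Add(529, -40398) = -39869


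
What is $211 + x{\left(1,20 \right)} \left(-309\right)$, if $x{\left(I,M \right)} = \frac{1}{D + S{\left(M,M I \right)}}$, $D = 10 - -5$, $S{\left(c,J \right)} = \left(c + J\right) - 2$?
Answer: $\frac{10874}{53} \approx 205.17$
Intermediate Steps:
$S{\left(c,J \right)} = -2 + J + c$ ($S{\left(c,J \right)} = \left(J + c\right) - 2 = -2 + J + c$)
$D = 15$ ($D = 10 + 5 = 15$)
$x{\left(I,M \right)} = \frac{1}{13 + M + I M}$ ($x{\left(I,M \right)} = \frac{1}{15 + \left(-2 + M I + M\right)} = \frac{1}{15 + \left(-2 + I M + M\right)} = \frac{1}{15 + \left(-2 + M + I M\right)} = \frac{1}{13 + M + I M}$)
$211 + x{\left(1,20 \right)} \left(-309\right) = 211 + \frac{1}{13 + 20 + 1 \cdot 20} \left(-309\right) = 211 + \frac{1}{13 + 20 + 20} \left(-309\right) = 211 + \frac{1}{53} \left(-309\right) = 211 - \frac{309}{53} = \frac{10874}{53}$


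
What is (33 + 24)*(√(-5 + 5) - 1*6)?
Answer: -342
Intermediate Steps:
(33 + 24)*(√(-5 + 5) - 1*6) = 57*(√0 - 6) = 57*(0 - 6) = 57*(-6) = -342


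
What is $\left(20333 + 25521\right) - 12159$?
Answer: $33695$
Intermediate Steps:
$\left(20333 + 25521\right) - 12159 = 45854 - 12159 = 33695$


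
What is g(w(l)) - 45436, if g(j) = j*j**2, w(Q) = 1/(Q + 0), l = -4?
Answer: -2907905/64 ≈ -45436.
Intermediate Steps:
w(Q) = 1/Q
g(j) = j**3
g(w(l)) - 45436 = (1/(-4))**3 - 45436 = (-1/4)**3 - 45436 = -1/64 - 45436 = -2907905/64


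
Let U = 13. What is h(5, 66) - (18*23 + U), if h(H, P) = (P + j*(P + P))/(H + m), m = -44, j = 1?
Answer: -5617/13 ≈ -432.08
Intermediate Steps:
h(H, P) = 3*P/(-44 + H) (h(H, P) = (P + 1*(P + P))/(H - 44) = (P + 1*(2*P))/(-44 + H) = (P + 2*P)/(-44 + H) = (3*P)/(-44 + H) = 3*P/(-44 + H))
h(5, 66) - (18*23 + U) = 3*66/(-44 + 5) - (18*23 + 13) = 3*66/(-39) - (414 + 13) = 3*66*(-1/39) - 1*427 = -66/13 - 427 = -5617/13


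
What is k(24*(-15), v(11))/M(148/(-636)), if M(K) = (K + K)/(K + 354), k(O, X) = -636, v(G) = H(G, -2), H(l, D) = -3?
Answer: 17887182/37 ≈ 4.8344e+5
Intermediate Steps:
v(G) = -3
M(K) = 2*K/(354 + K) (M(K) = (2*K)/(354 + K) = 2*K/(354 + K))
k(24*(-15), v(11))/M(148/(-636)) = -636/(2*(148/(-636))/(354 + 148/(-636))) = -636/(2*(148*(-1/636))/(354 + 148*(-1/636))) = -636/(2*(-37/159)/(354 - 37/159)) = -636/(2*(-37/159)/(56249/159)) = -636/(2*(-37/159)*(159/56249)) = -636/(-74/56249) = -636*(-56249/74) = 17887182/37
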